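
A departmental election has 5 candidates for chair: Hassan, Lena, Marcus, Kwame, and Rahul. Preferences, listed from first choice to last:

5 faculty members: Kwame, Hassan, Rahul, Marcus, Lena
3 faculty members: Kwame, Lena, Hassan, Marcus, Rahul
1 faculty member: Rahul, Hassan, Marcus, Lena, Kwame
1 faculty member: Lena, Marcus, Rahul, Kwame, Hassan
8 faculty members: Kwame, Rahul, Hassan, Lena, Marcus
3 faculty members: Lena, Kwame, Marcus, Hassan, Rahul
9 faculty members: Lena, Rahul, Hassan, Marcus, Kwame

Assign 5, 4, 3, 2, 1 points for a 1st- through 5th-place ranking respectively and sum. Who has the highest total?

Hassan: 5·4 + 3·3 + 1·4 + 1·1 + 8·3 + 3·2 + 9·3 = 91
Lena: 5·1 + 3·4 + 1·2 + 1·5 + 8·2 + 3·5 + 9·5 = 100
Marcus: 5·2 + 3·2 + 1·3 + 1·4 + 8·1 + 3·3 + 9·2 = 58
Kwame: 5·5 + 3·5 + 1·1 + 1·2 + 8·5 + 3·4 + 9·1 = 104
Rahul: 5·3 + 3·1 + 1·5 + 1·3 + 8·4 + 3·1 + 9·4 = 97
Kwame has the highest Borda score (104).

Kwame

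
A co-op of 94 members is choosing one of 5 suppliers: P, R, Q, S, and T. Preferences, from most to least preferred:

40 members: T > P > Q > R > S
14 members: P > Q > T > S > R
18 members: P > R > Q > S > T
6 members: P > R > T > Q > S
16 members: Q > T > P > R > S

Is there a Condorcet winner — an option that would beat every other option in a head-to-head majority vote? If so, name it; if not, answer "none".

Checking pairwise contests:
T beats P 56–38.
P beats R 94–0.
P beats Q 78–16.
P beats S 94–0.
Q beats T 48–46.
Every option loses at least one head-to-head, so there is no Condorcet winner.

none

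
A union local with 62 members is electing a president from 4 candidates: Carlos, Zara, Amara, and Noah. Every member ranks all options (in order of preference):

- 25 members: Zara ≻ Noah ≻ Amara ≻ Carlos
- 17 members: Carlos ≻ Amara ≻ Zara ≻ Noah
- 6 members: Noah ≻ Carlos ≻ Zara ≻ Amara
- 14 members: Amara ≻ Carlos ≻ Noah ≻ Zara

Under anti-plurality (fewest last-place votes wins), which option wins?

Amara

Last-place votes: Carlos 25, Zara 14, Amara 6, Noah 17.
Amara is ranked last by the fewest voters, so Amara wins.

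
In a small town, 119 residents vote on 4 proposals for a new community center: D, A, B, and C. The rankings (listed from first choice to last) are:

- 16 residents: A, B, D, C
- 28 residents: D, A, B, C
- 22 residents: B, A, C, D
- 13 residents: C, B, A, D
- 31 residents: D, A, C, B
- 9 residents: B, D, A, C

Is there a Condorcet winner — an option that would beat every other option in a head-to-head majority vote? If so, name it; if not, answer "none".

Checking pairwise contests:
B beats D 60–59.
D beats A 68–51.
A beats B 75–44.
D beats C 84–35.
Every option loses at least one head-to-head, so there is no Condorcet winner.

none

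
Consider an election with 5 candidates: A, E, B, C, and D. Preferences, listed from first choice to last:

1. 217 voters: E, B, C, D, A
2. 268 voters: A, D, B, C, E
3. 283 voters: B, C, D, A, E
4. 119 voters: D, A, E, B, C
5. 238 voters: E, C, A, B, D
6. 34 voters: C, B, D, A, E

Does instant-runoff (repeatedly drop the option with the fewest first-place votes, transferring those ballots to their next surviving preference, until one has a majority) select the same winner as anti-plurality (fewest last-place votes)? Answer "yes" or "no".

Instant-runoff — R1 A 268, E 455, B 283, C 34, D 119 (C out); R2 A 268, E 455, B 317, D 119 (D out); R3 A 387, E 455, B 317 (B out); R4 A 704, E 455 (A winner). Winner: A.
Anti-plurality — last-place votes: A 217, E 585, B 0, C 119, D 238. Winner: B.
The two methods disagree.

no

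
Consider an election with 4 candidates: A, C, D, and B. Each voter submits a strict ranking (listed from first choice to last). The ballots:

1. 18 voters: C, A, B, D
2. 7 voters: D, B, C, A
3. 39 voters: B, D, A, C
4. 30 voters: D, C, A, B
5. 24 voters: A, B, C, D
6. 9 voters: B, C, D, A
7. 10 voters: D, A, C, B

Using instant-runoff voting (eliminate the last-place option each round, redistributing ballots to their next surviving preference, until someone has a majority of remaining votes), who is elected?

Round 1: A 24, C 18, D 47, B 48. Eliminate C.
Round 2: A 42, D 47, B 48. Eliminate A.
Round 3: D 47, B 90. B has a majority.

B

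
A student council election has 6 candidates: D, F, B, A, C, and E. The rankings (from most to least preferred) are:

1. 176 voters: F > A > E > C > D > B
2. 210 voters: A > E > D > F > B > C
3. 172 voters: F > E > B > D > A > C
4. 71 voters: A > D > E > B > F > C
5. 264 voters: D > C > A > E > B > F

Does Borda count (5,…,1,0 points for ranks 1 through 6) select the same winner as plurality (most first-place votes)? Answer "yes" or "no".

no

Borda — scores: D 2754, F 2231, B 1132, A 3073, C 1408, E 2797. Winner: A.
Plurality — first-place votes: D 264, F 348, B 0, A 281, C 0, E 0. Winner: F.
The two methods disagree.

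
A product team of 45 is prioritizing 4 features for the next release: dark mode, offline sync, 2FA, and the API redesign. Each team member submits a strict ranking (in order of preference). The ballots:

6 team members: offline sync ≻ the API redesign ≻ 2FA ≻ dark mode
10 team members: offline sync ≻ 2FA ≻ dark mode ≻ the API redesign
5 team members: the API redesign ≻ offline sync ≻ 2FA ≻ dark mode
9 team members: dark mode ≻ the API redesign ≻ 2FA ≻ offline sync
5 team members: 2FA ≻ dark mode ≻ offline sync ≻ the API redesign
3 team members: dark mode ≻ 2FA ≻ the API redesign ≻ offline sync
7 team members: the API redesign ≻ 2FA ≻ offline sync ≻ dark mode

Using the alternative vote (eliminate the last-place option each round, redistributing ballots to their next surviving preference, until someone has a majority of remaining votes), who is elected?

Round 1: dark mode 12, offline sync 16, 2FA 5, the API redesign 12. Eliminate 2FA.
Round 2: dark mode 17, offline sync 16, the API redesign 12. Eliminate the API redesign.
Round 3: dark mode 17, offline sync 28. Offline sync has a majority.

offline sync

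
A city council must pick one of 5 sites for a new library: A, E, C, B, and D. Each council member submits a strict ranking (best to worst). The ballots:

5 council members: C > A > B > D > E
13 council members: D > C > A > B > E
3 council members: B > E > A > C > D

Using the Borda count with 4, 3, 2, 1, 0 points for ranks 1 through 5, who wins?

A: 5·3 + 13·2 + 3·2 = 47
E: 5·0 + 13·0 + 3·3 = 9
C: 5·4 + 13·3 + 3·1 = 62
B: 5·2 + 13·1 + 3·4 = 35
D: 5·1 + 13·4 + 3·0 = 57
C has the highest Borda score (62).

C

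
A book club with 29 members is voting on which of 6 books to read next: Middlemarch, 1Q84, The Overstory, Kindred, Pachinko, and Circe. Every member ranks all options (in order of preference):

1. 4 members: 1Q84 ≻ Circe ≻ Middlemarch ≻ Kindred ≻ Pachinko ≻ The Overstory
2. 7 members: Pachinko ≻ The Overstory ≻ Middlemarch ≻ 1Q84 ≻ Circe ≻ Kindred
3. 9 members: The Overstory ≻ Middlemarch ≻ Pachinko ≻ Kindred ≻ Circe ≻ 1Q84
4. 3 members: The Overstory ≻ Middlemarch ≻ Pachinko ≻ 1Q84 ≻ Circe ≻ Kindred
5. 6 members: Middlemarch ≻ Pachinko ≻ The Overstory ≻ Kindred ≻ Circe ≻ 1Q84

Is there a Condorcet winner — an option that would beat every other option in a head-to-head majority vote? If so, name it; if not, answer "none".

Checking pairwise contests:
The Overstory beats Middlemarch 19–10.
Middlemarch beats 1Q84 25–4.
Pachinko beats The Overstory 17–12.
Middlemarch beats Kindred 29–0.
Middlemarch beats Pachinko 22–7.
Middlemarch beats Circe 25–4.
Every option loses at least one head-to-head, so there is no Condorcet winner.

none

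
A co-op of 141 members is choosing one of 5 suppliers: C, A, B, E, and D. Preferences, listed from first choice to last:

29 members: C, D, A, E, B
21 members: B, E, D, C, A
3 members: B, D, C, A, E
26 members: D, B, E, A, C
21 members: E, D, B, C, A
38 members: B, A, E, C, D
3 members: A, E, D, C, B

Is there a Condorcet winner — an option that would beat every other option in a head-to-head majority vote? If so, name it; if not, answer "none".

none

Checking pairwise contests:
B beats C 109–32.
C beats A 74–67.
D beats B 79–62.
A beats E 73–68.
E beats D 83–58.
Every option loses at least one head-to-head, so there is no Condorcet winner.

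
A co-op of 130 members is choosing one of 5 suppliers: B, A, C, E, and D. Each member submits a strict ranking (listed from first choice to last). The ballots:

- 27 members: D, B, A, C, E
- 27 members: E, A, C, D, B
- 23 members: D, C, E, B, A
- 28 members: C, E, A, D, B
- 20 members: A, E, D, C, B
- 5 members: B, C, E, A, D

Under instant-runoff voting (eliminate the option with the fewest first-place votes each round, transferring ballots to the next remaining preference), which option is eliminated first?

Round 1: B 5, A 20, C 28, E 27, D 50. Eliminate B.

B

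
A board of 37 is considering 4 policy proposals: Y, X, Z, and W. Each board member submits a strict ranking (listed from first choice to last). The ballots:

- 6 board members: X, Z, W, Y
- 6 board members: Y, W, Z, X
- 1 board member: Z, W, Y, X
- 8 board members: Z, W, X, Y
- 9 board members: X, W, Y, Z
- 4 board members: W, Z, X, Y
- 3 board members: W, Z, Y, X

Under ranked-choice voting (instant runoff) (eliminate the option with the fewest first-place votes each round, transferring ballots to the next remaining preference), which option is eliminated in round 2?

Z

Round 1: Y 6, X 15, Z 9, W 7. Eliminate Y.
Round 2: X 15, Z 9, W 13. Eliminate Z.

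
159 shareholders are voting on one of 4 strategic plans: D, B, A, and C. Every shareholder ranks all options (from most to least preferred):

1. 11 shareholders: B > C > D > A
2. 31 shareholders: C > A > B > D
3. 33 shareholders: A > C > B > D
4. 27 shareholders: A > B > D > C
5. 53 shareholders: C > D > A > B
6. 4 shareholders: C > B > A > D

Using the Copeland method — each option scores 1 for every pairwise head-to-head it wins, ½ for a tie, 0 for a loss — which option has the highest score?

D: loses to B, A, and C → score 0.
B: beats D; loses to A and C → score 1.
A: beats D and B; loses to C → score 2.
C: beats D, B, and A → score 3.
C has the best pairwise record.

C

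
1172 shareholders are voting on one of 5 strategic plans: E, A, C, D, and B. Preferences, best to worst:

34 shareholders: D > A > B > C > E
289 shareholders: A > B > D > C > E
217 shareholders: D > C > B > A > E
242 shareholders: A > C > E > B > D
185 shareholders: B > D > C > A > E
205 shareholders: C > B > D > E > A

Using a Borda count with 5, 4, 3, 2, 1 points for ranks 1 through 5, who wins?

B

E: 34·1 + 289·1 + 217·1 + 242·3 + 185·1 + 205·2 = 1861
A: 34·4 + 289·5 + 217·2 + 242·5 + 185·2 + 205·1 = 3800
C: 34·2 + 289·2 + 217·4 + 242·4 + 185·3 + 205·5 = 4062
D: 34·5 + 289·3 + 217·5 + 242·1 + 185·4 + 205·3 = 3719
B: 34·3 + 289·4 + 217·3 + 242·2 + 185·5 + 205·4 = 4138
B has the highest Borda score (4138).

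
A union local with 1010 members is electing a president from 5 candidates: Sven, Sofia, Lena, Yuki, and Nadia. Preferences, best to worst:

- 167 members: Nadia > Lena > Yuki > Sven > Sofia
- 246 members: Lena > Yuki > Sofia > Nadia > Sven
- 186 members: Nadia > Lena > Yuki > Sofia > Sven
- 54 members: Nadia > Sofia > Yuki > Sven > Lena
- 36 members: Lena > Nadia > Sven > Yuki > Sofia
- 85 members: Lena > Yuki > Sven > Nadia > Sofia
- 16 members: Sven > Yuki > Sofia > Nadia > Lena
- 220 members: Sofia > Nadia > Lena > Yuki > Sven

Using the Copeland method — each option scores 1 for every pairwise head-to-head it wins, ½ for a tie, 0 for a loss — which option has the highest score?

Nadia

Sven: loses to Sofia, Lena, Yuki, and Nadia → score 0.
Sofia: beats Sven; loses to Lena, Yuki, and Nadia → score 1.
Lena: beats Sven, Sofia, and Yuki; loses to Nadia → score 3.
Yuki: beats Sven and Sofia; loses to Lena and Nadia → score 2.
Nadia: beats Sven, Sofia, Lena, and Yuki → score 4.
Nadia has the best pairwise record.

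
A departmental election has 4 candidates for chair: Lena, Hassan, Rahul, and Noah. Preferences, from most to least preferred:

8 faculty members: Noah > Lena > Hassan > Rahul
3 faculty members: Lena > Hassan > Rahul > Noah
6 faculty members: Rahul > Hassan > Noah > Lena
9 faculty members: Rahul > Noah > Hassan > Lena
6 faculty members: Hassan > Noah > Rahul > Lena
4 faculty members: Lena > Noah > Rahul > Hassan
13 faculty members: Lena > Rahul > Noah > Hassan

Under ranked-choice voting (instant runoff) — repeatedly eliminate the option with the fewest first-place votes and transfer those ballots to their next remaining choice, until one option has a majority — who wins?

Round 1: Lena 20, Hassan 6, Rahul 15, Noah 8. Eliminate Hassan.
Round 2: Lena 20, Rahul 15, Noah 14. Eliminate Noah.
Round 3: Lena 28, Rahul 21. Lena has a majority.

Lena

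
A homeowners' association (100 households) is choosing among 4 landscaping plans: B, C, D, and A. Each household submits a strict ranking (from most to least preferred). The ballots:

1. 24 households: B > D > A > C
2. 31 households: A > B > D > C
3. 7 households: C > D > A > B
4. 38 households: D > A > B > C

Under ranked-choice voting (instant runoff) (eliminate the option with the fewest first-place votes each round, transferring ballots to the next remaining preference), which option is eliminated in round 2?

Round 1: B 24, C 7, D 38, A 31. Eliminate C.
Round 2: B 24, D 45, A 31. Eliminate B.

B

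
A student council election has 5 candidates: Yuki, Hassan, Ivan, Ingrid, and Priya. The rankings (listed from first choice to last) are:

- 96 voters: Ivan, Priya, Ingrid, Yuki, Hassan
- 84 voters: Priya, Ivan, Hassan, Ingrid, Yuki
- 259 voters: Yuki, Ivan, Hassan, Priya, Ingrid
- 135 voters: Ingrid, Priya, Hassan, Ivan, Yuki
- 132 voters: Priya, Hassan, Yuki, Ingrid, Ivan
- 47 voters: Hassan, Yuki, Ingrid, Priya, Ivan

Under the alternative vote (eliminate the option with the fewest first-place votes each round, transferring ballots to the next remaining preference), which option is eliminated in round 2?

Round 1: Yuki 259, Hassan 47, Ivan 96, Ingrid 135, Priya 216. Eliminate Hassan.
Round 2: Yuki 306, Ivan 96, Ingrid 135, Priya 216. Eliminate Ivan.

Ivan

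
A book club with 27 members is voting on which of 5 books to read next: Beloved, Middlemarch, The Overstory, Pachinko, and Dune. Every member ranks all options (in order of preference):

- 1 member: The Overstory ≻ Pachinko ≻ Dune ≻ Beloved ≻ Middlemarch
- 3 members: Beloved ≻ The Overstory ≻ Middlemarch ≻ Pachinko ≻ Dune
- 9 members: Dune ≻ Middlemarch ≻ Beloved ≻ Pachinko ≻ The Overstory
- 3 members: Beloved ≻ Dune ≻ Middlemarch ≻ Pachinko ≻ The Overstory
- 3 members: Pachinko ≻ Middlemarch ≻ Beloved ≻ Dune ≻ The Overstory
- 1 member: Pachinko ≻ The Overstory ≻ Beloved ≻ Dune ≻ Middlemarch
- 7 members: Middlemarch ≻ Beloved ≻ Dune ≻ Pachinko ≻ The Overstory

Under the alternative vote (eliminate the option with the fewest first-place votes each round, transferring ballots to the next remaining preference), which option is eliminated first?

The Overstory

Round 1: Beloved 6, Middlemarch 7, The Overstory 1, Pachinko 4, Dune 9. Eliminate The Overstory.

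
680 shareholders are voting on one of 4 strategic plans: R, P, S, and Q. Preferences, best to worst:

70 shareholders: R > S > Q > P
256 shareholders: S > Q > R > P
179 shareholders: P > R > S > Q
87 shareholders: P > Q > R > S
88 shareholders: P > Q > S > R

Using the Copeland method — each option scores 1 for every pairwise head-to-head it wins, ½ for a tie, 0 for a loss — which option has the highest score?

P

R: loses to P, S, and Q → score 0.
P: beats R, S, and Q → score 3.
S: beats R and Q; loses to P → score 2.
Q: beats R; loses to P and S → score 1.
P has the best pairwise record.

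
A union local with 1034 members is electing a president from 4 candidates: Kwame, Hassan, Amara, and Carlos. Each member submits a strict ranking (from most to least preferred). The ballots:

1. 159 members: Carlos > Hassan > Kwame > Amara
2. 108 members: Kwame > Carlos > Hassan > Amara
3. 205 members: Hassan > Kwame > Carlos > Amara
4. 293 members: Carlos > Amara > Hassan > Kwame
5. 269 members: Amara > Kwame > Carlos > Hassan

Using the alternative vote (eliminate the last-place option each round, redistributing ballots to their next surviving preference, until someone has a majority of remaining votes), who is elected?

Round 1: Kwame 108, Hassan 205, Amara 269, Carlos 452. Eliminate Kwame.
Round 2: Hassan 205, Amara 269, Carlos 560. Carlos has a majority.

Carlos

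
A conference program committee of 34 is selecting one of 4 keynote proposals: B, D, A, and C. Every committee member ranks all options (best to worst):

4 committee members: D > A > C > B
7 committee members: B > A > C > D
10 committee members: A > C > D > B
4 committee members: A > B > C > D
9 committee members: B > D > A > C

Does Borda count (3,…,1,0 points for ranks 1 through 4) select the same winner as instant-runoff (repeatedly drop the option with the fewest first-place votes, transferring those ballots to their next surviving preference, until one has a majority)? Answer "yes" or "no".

yes

Borda — scores: B 56, D 40, A 73, C 35. Winner: A.
Instant-runoff — R1 B 16, D 4, A 14, C 0 (C out); R2 B 16, D 4, A 14 (D out); R3 B 16, A 18 (A winner). Winner: A.
The two methods agree.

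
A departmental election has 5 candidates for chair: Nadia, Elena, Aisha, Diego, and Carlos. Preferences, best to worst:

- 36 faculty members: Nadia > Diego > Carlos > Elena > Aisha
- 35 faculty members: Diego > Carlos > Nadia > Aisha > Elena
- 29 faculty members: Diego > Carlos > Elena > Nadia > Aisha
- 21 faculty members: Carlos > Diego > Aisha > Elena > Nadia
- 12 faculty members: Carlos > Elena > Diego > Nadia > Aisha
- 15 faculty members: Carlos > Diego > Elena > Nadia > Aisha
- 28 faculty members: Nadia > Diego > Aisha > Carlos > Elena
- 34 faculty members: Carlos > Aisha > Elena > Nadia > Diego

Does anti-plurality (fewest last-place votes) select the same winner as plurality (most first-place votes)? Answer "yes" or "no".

yes

Anti-plurality — last-place votes: Nadia 21, Elena 63, Aisha 92, Diego 34, Carlos 0. Winner: Carlos.
Plurality — first-place votes: Nadia 64, Elena 0, Aisha 0, Diego 64, Carlos 82. Winner: Carlos.
The two methods agree.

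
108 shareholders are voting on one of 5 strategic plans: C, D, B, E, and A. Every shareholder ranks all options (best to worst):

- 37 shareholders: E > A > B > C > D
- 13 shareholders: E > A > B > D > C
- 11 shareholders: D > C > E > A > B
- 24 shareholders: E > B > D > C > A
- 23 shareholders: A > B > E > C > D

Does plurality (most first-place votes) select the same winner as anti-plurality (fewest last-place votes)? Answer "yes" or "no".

Plurality — first-place votes: C 0, D 11, B 0, E 74, A 23. Winner: E.
Anti-plurality — last-place votes: C 13, D 60, B 11, E 0, A 24. Winner: E.
The two methods agree.

yes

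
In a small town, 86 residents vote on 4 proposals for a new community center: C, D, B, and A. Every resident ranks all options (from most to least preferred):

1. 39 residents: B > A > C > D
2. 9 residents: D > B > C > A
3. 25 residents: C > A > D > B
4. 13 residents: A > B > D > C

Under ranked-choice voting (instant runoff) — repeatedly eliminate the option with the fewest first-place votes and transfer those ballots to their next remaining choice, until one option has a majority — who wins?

Round 1: C 25, D 9, B 39, A 13. Eliminate D.
Round 2: C 25, B 48, A 13. B has a majority.

B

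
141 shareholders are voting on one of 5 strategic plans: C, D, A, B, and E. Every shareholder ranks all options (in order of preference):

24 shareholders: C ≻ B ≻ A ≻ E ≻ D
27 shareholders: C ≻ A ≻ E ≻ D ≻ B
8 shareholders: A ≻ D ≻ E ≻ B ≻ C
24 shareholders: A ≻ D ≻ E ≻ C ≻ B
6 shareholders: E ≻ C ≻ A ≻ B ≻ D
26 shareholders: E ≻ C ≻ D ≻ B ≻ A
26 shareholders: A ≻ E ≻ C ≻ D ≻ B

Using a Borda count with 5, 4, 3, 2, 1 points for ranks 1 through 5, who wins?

C

C: 24·5 + 27·5 + 8·1 + 24·2 + 6·4 + 26·4 + 26·3 = 517
D: 24·1 + 27·2 + 8·4 + 24·4 + 6·1 + 26·3 + 26·2 = 342
A: 24·3 + 27·4 + 8·5 + 24·5 + 6·3 + 26·1 + 26·5 = 514
B: 24·4 + 27·1 + 8·2 + 24·1 + 6·2 + 26·2 + 26·1 = 253
E: 24·2 + 27·3 + 8·3 + 24·3 + 6·5 + 26·5 + 26·4 = 489
C has the highest Borda score (517).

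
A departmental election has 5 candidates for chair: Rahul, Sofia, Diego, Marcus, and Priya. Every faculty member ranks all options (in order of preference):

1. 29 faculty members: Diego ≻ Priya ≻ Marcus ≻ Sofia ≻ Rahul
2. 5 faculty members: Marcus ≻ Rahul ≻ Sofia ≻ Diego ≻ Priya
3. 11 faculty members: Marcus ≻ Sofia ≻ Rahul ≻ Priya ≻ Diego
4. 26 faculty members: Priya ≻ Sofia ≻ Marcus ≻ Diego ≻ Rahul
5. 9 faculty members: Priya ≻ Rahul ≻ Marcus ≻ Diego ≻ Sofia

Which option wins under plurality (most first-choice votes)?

First-place votes: Rahul 0, Sofia 0, Diego 29, Marcus 16, Priya 35.
Priya has the most first-place votes.

Priya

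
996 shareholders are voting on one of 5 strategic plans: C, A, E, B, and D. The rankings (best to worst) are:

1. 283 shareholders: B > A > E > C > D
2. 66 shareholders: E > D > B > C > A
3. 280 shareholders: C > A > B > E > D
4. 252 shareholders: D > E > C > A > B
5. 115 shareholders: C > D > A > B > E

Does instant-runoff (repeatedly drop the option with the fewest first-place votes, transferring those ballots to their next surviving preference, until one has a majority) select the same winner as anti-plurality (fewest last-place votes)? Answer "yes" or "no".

yes

Instant-runoff — R1 C 395, A 0, E 66, B 283, D 252 (A out); R2 C 395, E 66, B 283, D 252 (E out); R3 C 395, B 283, D 318 (B out); R4 C 678, D 318 (C winner). Winner: C.
Anti-plurality — last-place votes: C 0, A 66, E 115, B 252, D 563. Winner: C.
The two methods agree.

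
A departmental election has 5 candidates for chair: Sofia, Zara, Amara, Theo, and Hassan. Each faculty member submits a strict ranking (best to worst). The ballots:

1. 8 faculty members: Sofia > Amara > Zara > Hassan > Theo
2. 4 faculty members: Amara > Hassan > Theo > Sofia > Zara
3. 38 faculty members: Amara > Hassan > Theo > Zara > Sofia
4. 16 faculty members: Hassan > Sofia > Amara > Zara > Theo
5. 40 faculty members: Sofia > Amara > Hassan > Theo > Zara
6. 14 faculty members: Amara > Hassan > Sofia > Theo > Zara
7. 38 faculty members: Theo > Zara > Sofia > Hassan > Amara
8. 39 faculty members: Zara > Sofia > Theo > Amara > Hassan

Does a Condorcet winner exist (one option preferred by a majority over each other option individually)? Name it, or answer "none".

none

Checking pairwise contests:
Zara beats Sofia 115–82.
Amara beats Zara 120–77.
Sofia beats Amara 141–56.
Sofia beats Theo 117–80.
Sofia beats Hassan 125–72.
Every option loses at least one head-to-head, so there is no Condorcet winner.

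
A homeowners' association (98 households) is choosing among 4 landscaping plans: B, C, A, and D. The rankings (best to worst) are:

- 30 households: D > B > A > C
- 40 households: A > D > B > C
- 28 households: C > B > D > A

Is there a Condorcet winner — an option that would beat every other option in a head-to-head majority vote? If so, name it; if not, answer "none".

D

D vs B: 70–28 for D.
D vs C: 70–28 for D.
D vs A: 58–40 for D.
D beats every other option head-to-head.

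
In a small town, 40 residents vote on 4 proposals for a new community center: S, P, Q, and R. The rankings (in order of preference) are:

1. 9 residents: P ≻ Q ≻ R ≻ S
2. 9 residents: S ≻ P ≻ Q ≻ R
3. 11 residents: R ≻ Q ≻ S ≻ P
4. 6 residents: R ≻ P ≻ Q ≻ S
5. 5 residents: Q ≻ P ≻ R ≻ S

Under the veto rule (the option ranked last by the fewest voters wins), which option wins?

Q

Last-place votes: S 20, P 11, Q 0, R 9.
Q is ranked last by the fewest voters, so Q wins.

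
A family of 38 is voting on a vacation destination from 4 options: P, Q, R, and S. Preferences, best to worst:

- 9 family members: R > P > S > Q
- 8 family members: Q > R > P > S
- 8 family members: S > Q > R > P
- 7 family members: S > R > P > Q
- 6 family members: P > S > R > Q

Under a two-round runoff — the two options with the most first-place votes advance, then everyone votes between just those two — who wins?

Round 1 first-place votes: P 6, Q 8, R 9, S 15.
S and R advance.
Runoff: S is preferred to R by 21 voters; R by 17.
S wins the runoff.

S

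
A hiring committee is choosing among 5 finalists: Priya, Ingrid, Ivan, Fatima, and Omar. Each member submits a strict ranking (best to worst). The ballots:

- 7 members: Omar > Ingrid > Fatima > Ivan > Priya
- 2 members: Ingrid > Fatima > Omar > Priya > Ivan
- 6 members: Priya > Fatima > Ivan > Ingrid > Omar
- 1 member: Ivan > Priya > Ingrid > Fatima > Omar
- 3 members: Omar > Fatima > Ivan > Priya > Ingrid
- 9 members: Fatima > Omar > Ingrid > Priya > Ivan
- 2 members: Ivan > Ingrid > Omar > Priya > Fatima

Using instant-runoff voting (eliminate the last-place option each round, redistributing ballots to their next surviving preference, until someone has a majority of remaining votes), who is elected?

Round 1: Priya 6, Ingrid 2, Ivan 3, Fatima 9, Omar 10. Eliminate Ingrid.
Round 2: Priya 6, Ivan 3, Fatima 11, Omar 10. Eliminate Ivan.
Round 3: Priya 7, Fatima 11, Omar 12. Eliminate Priya.
Round 4: Fatima 18, Omar 12. Fatima has a majority.

Fatima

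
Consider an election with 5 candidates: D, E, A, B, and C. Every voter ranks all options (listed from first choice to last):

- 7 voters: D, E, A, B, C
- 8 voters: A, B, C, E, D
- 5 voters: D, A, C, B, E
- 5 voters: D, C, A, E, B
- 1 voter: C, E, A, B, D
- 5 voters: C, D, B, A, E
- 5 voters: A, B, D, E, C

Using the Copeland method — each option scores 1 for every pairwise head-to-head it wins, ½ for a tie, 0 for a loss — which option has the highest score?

D

D: beats E, A, B, and C → score 4.
E: loses to D, A, B, and C → score 0.
A: beats E, B, and C; loses to D → score 3.
B: beats E and C; loses to D and A → score 2.
C: beats E; loses to D, A, and B → score 1.
D has the best pairwise record.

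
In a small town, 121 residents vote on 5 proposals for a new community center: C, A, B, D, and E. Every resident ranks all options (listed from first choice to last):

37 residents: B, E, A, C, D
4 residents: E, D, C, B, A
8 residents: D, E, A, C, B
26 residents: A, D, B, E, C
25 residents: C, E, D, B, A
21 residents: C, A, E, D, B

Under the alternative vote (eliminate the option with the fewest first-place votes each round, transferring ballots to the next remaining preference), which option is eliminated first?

Round 1: C 46, A 26, B 37, D 8, E 4. Eliminate E.

E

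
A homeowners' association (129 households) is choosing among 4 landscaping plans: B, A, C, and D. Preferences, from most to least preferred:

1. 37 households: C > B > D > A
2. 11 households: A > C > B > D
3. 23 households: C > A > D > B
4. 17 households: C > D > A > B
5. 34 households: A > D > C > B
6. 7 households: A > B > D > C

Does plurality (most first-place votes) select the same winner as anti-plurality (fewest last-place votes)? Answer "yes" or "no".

Plurality — first-place votes: B 0, A 52, C 77, D 0. Winner: C.
Anti-plurality — last-place votes: B 74, A 37, C 7, D 11. Winner: C.
The two methods agree.

yes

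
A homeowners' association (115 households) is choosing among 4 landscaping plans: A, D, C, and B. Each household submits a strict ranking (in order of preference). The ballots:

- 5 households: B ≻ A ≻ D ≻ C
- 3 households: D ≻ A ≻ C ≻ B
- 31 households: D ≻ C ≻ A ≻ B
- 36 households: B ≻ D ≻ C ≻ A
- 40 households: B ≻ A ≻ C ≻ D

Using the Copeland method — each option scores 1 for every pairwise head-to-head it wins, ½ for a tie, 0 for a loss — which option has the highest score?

A: loses to D, C, and B → score 0.
D: beats A and C; loses to B → score 2.
C: beats A; loses to D and B → score 1.
B: beats A, D, and C → score 3.
B has the best pairwise record.

B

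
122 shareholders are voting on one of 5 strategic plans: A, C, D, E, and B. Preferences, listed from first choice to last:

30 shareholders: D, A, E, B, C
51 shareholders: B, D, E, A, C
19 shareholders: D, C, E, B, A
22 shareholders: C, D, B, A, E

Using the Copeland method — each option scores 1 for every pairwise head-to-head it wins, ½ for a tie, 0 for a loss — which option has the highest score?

D

A: beats C; loses to D, E, and B → score 1.
C: loses to A, D, E, and B → score 0.
D: beats A, C, E, and B → score 4.
E: beats A and C; loses to D and B → score 2.
B: beats A, C, and E; loses to D → score 3.
D has the best pairwise record.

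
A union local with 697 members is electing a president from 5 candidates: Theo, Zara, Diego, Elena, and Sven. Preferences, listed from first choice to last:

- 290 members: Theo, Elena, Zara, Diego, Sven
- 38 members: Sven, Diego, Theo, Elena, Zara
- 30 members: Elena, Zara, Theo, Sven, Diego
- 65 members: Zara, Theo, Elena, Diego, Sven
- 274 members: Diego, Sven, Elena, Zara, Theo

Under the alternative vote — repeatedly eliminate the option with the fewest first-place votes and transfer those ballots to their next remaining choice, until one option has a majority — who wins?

Round 1: Theo 290, Zara 65, Diego 274, Elena 30, Sven 38. Eliminate Elena.
Round 2: Theo 290, Zara 95, Diego 274, Sven 38. Eliminate Sven.
Round 3: Theo 290, Zara 95, Diego 312. Eliminate Zara.
Round 4: Theo 385, Diego 312. Theo has a majority.

Theo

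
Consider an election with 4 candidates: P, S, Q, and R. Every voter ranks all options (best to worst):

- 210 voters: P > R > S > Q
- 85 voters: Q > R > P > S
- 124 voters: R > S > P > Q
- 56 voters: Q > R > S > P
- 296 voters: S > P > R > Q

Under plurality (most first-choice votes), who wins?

S

First-place votes: P 210, S 296, Q 141, R 124.
S has the most first-place votes.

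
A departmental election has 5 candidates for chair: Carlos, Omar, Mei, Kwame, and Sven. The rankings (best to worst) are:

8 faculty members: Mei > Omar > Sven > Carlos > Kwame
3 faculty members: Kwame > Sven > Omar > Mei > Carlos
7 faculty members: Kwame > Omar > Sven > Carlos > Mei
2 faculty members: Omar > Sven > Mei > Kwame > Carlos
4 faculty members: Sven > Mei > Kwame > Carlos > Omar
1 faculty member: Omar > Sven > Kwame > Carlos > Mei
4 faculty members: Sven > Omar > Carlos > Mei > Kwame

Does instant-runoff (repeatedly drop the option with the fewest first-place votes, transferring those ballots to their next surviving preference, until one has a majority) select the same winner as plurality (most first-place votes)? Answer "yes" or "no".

Instant-runoff — R1 Carlos 0, Omar 3, Mei 8, Kwame 10, Sven 8 (Carlos out); R2 Omar 3, Mei 8, Kwame 10, Sven 8 (Omar out); R3 Mei 8, Kwame 10, Sven 11 (Mei out); R4 Kwame 10, Sven 19 (Sven winner). Winner: Sven.
Plurality — first-place votes: Carlos 0, Omar 3, Mei 8, Kwame 10, Sven 8. Winner: Kwame.
The two methods disagree.

no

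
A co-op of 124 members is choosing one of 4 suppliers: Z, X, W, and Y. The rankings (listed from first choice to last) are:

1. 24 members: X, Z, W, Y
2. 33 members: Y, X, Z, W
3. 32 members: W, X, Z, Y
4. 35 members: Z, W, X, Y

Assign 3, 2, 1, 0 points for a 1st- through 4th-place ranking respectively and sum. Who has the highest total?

Z: 24·2 + 33·1 + 32·1 + 35·3 = 218
X: 24·3 + 33·2 + 32·2 + 35·1 = 237
W: 24·1 + 33·0 + 32·3 + 35·2 = 190
Y: 24·0 + 33·3 + 32·0 + 35·0 = 99
X has the highest Borda score (237).

X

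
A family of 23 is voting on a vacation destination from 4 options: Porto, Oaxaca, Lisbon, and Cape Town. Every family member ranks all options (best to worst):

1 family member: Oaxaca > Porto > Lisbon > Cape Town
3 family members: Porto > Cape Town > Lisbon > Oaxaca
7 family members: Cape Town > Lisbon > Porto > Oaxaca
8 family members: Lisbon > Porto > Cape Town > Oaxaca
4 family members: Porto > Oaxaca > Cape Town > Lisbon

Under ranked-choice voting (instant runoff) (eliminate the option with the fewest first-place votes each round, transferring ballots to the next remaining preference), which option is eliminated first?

Round 1: Porto 7, Oaxaca 1, Lisbon 8, Cape Town 7. Eliminate Oaxaca.

Oaxaca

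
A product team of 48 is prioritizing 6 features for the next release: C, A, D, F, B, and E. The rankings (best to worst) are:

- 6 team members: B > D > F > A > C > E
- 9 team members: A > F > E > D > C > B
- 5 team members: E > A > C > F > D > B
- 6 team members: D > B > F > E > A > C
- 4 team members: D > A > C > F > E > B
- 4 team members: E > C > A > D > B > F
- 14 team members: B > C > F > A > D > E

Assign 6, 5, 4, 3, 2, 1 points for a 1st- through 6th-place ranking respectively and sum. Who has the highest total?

C: 6·2 + 9·2 + 5·4 + 6·1 + 4·4 + 4·5 + 14·5 = 162
A: 6·3 + 9·6 + 5·5 + 6·2 + 4·5 + 4·4 + 14·3 = 187
D: 6·5 + 9·3 + 5·2 + 6·6 + 4·6 + 4·3 + 14·2 = 167
F: 6·4 + 9·5 + 5·3 + 6·4 + 4·3 + 4·1 + 14·4 = 180
B: 6·6 + 9·1 + 5·1 + 6·5 + 4·1 + 4·2 + 14·6 = 176
E: 6·1 + 9·4 + 5·6 + 6·3 + 4·2 + 4·6 + 14·1 = 136
A has the highest Borda score (187).

A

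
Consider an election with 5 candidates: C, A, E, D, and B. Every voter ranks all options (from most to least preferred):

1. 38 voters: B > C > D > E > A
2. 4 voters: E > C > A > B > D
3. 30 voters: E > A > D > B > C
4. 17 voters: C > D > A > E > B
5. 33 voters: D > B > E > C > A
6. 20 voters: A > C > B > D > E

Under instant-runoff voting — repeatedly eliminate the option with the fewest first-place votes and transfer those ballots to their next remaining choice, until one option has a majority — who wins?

Round 1: C 17, A 20, E 34, D 33, B 38. Eliminate C.
Round 2: A 20, E 34, D 50, B 38. Eliminate A.
Round 3: E 34, D 50, B 58. Eliminate E.
Round 4: D 80, B 62. D has a majority.

D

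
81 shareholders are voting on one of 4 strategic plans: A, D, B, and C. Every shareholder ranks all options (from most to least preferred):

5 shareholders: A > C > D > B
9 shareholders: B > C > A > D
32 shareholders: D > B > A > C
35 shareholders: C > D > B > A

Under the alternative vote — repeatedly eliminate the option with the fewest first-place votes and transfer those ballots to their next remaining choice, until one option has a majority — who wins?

C

Round 1: A 5, D 32, B 9, C 35. Eliminate A.
Round 2: D 32, B 9, C 40. Eliminate B.
Round 3: D 32, C 49. C has a majority.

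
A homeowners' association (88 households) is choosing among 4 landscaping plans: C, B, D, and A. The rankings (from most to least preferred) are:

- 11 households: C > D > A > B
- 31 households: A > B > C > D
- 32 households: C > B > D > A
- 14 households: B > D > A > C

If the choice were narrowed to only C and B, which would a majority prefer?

B

Voters preferring C to B: 43; preferring B to C: 45.
B wins the head-to-head.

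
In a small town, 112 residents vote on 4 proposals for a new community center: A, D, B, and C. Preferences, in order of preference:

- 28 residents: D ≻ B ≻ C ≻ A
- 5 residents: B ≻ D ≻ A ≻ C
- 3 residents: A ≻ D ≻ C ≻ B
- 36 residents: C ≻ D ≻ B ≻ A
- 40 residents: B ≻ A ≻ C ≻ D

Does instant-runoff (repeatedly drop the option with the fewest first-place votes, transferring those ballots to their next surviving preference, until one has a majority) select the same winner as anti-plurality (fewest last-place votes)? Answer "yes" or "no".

yes

Instant-runoff — R1 A 3, D 28, B 45, C 36 (A out); R2 D 31, B 45, C 36 (D out); R3 B 73, C 39 (B winner). Winner: B.
Anti-plurality — last-place votes: A 64, D 40, B 3, C 5. Winner: B.
The two methods agree.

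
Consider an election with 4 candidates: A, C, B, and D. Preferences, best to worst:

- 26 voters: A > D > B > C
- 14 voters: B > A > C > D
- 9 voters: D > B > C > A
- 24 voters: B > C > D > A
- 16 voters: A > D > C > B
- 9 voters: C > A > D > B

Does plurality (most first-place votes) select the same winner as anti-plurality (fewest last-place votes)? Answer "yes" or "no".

Plurality — first-place votes: A 42, C 9, B 38, D 9. Winner: A.
Anti-plurality — last-place votes: A 33, C 26, B 25, D 14. Winner: D.
The two methods disagree.

no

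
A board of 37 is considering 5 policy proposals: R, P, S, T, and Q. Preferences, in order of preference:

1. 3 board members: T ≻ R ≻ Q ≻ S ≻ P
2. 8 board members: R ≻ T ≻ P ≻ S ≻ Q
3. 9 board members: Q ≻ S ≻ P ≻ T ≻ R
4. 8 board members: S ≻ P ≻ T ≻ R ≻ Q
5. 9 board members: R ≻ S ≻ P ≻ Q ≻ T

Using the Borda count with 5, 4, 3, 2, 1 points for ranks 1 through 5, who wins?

S

R: 3·4 + 8·5 + 9·1 + 8·2 + 9·5 = 122
P: 3·1 + 8·3 + 9·3 + 8·4 + 9·3 = 113
S: 3·2 + 8·2 + 9·4 + 8·5 + 9·4 = 134
T: 3·5 + 8·4 + 9·2 + 8·3 + 9·1 = 98
Q: 3·3 + 8·1 + 9·5 + 8·1 + 9·2 = 88
S has the highest Borda score (134).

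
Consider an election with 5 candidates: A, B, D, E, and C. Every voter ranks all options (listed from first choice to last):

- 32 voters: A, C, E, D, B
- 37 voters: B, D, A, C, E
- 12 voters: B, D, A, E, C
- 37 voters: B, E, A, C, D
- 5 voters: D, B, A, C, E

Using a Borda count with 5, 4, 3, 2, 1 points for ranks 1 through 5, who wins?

A: 32·5 + 37·3 + 12·3 + 37·3 + 5·3 = 433
B: 32·1 + 37·5 + 12·5 + 37·5 + 5·4 = 482
D: 32·2 + 37·4 + 12·4 + 37·1 + 5·5 = 322
E: 32·3 + 37·1 + 12·2 + 37·4 + 5·1 = 310
C: 32·4 + 37·2 + 12·1 + 37·2 + 5·2 = 298
B has the highest Borda score (482).

B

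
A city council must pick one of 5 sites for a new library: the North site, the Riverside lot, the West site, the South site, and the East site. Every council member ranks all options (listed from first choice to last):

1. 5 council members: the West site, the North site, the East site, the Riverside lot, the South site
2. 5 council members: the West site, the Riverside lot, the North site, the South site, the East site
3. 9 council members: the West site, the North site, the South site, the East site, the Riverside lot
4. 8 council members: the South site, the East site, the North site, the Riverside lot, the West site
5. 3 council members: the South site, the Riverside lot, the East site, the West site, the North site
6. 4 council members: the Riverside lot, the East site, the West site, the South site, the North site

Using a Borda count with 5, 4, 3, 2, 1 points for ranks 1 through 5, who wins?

the West site

the North site: 5·4 + 5·3 + 9·4 + 8·3 + 3·1 + 4·1 = 102
the Riverside lot: 5·2 + 5·4 + 9·1 + 8·2 + 3·4 + 4·5 = 87
the West site: 5·5 + 5·5 + 9·5 + 8·1 + 3·2 + 4·3 = 121
the South site: 5·1 + 5·2 + 9·3 + 8·5 + 3·5 + 4·2 = 105
the East site: 5·3 + 5·1 + 9·2 + 8·4 + 3·3 + 4·4 = 95
the West site has the highest Borda score (121).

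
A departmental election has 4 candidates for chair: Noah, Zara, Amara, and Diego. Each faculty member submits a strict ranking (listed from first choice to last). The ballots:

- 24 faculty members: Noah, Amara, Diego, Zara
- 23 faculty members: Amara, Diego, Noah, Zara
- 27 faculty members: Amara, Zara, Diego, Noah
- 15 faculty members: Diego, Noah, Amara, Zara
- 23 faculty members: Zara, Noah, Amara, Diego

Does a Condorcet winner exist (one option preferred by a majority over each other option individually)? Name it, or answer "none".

none

Checking pairwise contests:
Diego beats Noah 65–47.
Noah beats Zara 62–50.
Noah beats Amara 62–50.
Amara beats Diego 97–15.
Every option loses at least one head-to-head, so there is no Condorcet winner.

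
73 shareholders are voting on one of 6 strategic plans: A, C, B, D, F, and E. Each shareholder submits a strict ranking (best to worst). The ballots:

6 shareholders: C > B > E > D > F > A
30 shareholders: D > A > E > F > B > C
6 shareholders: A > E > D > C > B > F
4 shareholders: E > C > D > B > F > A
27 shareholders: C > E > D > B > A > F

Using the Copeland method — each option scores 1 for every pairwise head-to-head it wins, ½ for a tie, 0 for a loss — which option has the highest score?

A: beats F; loses to C, B, D, and E → score 1.
C: beats A, B, D, and F; loses to E → score 4.
B: beats A and F; loses to C, D, and E → score 2.
D: beats A, B, and F; loses to C and E → score 3.
F: loses to A, C, B, D, and E → score 0.
E: beats A, C, B, D, and F → score 5.
E has the best pairwise record.

E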